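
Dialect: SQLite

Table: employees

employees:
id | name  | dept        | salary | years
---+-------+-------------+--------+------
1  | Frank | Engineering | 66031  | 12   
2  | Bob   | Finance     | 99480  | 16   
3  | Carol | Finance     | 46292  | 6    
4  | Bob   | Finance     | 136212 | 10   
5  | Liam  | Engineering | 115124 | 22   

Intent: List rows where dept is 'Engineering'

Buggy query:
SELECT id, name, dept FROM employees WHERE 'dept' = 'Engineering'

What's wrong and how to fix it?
Bug: 'dept' in single quotes is a string literal, not the column; the comparison is literal-vs-literal and never true

Fix: Remove the quotes around the column name (or use double quotes for an identifier)

Corrected query:
SELECT id, name, dept FROM employees WHERE dept = 'Engineering'

Result:
id | name  | dept       
---+-------+------------
1  | Frank | Engineering
5  | Liam  | Engineering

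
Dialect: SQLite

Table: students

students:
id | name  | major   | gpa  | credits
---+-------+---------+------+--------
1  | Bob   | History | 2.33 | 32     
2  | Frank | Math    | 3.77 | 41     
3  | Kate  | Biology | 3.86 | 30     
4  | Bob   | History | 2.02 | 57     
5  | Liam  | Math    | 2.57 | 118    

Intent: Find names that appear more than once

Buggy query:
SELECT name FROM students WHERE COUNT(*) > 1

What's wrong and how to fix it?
Bug: COUNT(*) is an aggregate and cannot be used in WHERE

Fix: Group first, then use HAVING for the count condition

Corrected query:
SELECT name FROM students GROUP BY name HAVING COUNT(*) > 1

Result:
name
----
Bob 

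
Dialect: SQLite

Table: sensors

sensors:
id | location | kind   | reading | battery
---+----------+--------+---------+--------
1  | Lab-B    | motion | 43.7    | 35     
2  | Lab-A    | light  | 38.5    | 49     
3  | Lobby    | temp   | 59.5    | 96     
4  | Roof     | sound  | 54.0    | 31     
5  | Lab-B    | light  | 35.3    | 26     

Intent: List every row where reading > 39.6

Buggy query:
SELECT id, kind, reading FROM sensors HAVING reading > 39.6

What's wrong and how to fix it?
Bug: HAVING filters the output of aggregation, but this query has no GROUP BY and no aggregate functions, so SQLite rejects it (HAVING clause on a non-aggregate query); the condition here is per row

Fix: Use WHERE for row-level filtering

Corrected query:
SELECT id, kind, reading FROM sensors WHERE reading > 39.6

Result:
id | kind   | reading
---+--------+--------
1  | motion | 43.7   
3  | temp   | 59.5   
4  | sound  | 54     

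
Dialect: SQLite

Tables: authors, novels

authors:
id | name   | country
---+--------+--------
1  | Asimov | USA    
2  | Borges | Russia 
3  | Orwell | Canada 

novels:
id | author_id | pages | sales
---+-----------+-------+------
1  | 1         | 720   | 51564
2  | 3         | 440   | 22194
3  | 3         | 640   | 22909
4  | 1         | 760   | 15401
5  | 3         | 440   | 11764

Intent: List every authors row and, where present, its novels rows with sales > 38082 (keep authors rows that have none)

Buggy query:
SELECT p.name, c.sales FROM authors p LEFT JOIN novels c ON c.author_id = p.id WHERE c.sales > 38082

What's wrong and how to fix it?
Bug: A WHERE condition on the right-hand table after LEFT JOIN drops unmatched parents

Fix: Put 'c.sales > 38082' in the JOIN's ON clause instead of WHERE

Corrected query:
SELECT p.name, c.sales FROM authors p LEFT JOIN novels c ON c.author_id = p.id AND c.sales > 38082

Result:
name   | sales
-------+------
Asimov | 51564
Borges | NULL 
Orwell | NULL 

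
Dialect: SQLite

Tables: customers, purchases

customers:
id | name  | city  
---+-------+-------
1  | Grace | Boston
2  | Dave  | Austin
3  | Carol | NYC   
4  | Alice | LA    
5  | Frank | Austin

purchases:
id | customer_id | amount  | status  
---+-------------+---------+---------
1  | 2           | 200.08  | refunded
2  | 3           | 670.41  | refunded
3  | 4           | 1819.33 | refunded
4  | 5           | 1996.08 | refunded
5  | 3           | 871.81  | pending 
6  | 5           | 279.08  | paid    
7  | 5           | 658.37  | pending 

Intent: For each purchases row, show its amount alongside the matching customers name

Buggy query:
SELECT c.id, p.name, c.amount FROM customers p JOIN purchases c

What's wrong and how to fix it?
Bug: Missing join condition: each purchases row is matched to all customers rows instead of just its own

Fix: Add ON c.customer_id = p.id to the JOIN

Corrected query:
SELECT c.id, p.name, c.amount FROM customers p JOIN purchases c ON c.customer_id = p.id

Result:
id | name  | amount 
---+-------+--------
1  | Dave  | 200.08 
2  | Carol | 670.41 
3  | Alice | 1819.33
4  | Frank | 1996.08
5  | Carol | 871.81 
6  | Frank | 279.08 
7  | Frank | 658.37 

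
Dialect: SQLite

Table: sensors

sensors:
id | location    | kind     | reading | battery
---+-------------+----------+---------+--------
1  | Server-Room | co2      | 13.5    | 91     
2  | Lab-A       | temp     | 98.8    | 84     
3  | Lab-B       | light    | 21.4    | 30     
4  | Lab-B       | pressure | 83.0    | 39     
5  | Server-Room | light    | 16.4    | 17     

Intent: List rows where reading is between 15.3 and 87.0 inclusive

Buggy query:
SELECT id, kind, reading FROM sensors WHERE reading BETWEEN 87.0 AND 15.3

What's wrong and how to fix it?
Bug: The bounds are reversed; BETWEEN a AND b requires a <= b to match anything

Fix: Swap the bounds so the smaller value comes first

Corrected query:
SELECT id, kind, reading FROM sensors WHERE reading BETWEEN 15.3 AND 87.0

Result:
id | kind     | reading
---+----------+--------
3  | light    | 21.4   
4  | pressure | 83     
5  | light    | 16.4   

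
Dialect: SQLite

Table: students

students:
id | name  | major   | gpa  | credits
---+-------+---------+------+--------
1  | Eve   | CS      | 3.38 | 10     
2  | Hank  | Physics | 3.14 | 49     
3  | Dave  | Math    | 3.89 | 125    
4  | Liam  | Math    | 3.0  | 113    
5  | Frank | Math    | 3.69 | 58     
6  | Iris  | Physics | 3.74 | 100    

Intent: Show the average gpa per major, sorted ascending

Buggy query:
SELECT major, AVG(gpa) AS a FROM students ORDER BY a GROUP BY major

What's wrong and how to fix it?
Bug: ORDER BY appears before GROUP BY; SQL clause order requires GROUP BY first

Fix: Reorder: SELECT … FROM … GROUP BY … ORDER BY …

Corrected query:
SELECT major, AVG(gpa) AS a FROM students GROUP BY major ORDER BY a

Result:
major   | a       
--------+---------
CS      | 3.38    
Physics | 3.44    
Math    | 3.526667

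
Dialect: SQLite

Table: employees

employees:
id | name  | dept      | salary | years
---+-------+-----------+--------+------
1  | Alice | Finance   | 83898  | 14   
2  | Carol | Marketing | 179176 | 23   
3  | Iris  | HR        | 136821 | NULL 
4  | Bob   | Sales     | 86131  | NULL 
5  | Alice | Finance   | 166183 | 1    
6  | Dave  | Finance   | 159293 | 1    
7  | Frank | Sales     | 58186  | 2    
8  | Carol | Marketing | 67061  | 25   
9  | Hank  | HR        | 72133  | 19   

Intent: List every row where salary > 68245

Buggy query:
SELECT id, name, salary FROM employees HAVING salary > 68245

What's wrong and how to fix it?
Bug: HAVING filters the output of aggregation, but this query has no GROUP BY and no aggregate functions, so SQLite rejects it (HAVING clause on a non-aggregate query); the condition here is per row

Fix: Replace HAVING with WHERE since the condition applies to individual rows

Corrected query:
SELECT id, name, salary FROM employees WHERE salary > 68245

Result:
id | name  | salary
---+-------+-------
1  | Alice | 83898 
2  | Carol | 179176
3  | Iris  | 136821
4  | Bob   | 86131 
5  | Alice | 166183
6  | Dave  | 159293
9  | Hank  | 72133 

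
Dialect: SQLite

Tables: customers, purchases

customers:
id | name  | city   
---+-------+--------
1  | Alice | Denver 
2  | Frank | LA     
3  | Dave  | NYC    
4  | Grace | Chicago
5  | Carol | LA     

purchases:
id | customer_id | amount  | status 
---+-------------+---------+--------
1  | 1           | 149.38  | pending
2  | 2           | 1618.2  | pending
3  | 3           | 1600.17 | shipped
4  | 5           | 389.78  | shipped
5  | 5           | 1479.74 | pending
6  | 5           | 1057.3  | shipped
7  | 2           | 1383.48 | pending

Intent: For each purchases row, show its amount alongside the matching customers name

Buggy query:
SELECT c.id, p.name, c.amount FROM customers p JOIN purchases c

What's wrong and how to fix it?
Bug: Missing join condition: each purchases row is matched to all customers rows instead of just its own

Fix: Specify the join condition linking the foreign key to the parent id

Corrected query:
SELECT c.id, p.name, c.amount FROM customers p JOIN purchases c ON c.customer_id = p.id

Result:
id | name  | amount 
---+-------+--------
1  | Alice | 149.38 
2  | Frank | 1618.2 
3  | Dave  | 1600.17
4  | Carol | 389.78 
5  | Carol | 1479.74
6  | Carol | 1057.3 
7  | Frank | 1383.48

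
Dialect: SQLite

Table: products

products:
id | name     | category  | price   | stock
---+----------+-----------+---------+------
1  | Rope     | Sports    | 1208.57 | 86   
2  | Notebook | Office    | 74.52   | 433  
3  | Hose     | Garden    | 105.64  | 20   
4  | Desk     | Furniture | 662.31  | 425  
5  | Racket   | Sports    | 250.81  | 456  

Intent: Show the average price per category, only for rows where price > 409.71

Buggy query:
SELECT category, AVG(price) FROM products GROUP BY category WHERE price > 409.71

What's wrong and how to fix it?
Bug: Row-level WHERE must come before GROUP BY in the clause order

Fix: Move the WHERE clause before GROUP BY

Corrected query:
SELECT category, AVG(price) FROM products WHERE price > 409.71 GROUP BY category

Result:
category  | AVG(price)
----------+-----------
Furniture | 662.31    
Sports    | 1208.57   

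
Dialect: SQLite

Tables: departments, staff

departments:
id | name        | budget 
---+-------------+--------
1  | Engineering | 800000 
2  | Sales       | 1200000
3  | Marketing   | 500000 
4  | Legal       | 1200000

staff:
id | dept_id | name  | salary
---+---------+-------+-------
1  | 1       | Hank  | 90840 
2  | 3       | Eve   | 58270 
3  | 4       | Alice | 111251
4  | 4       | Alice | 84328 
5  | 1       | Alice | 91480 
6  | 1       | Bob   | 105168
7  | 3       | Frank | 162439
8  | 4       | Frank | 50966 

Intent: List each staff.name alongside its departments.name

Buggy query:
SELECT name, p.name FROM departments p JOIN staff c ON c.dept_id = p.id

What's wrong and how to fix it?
Bug: 'name' exists in both joined tables, so the database can't tell which one is meant

Fix: Prefix ambiguous columns with the table alias

Corrected query:
SELECT c.name, p.name FROM departments p JOIN staff c ON c.dept_id = p.id

Result:
name  | name       
------+------------
Hank  | Engineering
Eve   | Marketing  
Alice | Legal      
Alice | Legal      
Alice | Engineering
Bob   | Engineering
Frank | Marketing  
Frank | Legal      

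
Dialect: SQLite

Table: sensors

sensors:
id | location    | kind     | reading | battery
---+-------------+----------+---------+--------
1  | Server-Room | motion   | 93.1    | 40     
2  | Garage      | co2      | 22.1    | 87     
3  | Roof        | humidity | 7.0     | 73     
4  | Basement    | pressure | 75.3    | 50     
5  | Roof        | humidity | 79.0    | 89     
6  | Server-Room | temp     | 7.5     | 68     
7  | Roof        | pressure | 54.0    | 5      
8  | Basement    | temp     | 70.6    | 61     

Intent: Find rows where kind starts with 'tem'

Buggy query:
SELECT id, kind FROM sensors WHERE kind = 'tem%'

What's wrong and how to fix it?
Bug: Wildcards only work with LIKE; '=' treats '%' as a literal character

Fix: Replace '=' with LIKE so 'tem%' is treated as a pattern

Corrected query:
SELECT id, kind FROM sensors WHERE kind LIKE 'tem%'

Result:
id | kind
---+-----
6  | temp
8  | temp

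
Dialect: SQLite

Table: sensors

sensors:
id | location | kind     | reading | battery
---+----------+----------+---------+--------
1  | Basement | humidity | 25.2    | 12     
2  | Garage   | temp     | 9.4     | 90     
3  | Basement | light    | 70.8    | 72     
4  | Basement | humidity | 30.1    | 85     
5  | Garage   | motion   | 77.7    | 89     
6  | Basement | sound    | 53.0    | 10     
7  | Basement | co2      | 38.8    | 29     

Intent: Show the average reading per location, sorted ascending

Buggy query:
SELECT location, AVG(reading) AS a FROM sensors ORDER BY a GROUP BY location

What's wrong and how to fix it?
Bug: GROUP BY must precede ORDER BY

Fix: Move ORDER BY to the end, after GROUP BY

Corrected query:
SELECT location, AVG(reading) AS a FROM sensors GROUP BY location ORDER BY a

Result:
location | a    
---------+------
Garage   | 43.55
Basement | 43.58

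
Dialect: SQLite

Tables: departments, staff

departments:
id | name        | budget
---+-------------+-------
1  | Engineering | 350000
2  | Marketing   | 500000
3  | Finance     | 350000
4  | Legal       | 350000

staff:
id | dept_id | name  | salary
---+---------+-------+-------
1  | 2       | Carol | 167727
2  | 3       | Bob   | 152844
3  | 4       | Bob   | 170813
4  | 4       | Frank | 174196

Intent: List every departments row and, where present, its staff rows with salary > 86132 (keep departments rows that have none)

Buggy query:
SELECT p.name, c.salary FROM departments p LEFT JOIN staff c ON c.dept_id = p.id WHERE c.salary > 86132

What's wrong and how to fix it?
Bug: Filtering c.salary in WHERE discards the NULL rows produced by LEFT JOIN, turning it into an inner join

Fix: Move the right-table condition into the ON clause so unmatched parents are kept

Corrected query:
SELECT p.name, c.salary FROM departments p LEFT JOIN staff c ON c.dept_id = p.id AND c.salary > 86132

Result:
name        | salary
------------+-------
Engineering | NULL  
Marketing   | 167727
Finance     | 152844
Legal       | 170813
Legal       | 174196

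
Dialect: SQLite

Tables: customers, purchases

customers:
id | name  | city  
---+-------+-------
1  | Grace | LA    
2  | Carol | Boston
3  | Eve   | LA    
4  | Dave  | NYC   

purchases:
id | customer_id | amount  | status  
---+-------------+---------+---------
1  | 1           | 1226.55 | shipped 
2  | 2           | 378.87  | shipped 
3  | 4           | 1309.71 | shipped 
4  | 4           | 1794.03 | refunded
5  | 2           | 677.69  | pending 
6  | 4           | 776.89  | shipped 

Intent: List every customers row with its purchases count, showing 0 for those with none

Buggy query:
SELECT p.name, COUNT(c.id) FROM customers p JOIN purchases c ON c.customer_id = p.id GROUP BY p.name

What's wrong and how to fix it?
Bug: INNER JOIN drops customers rows that have no matching purchases rows

Fix: Switch to LEFT JOIN to retain unmatched parent rows

Corrected query:
SELECT p.name, COUNT(c.id) FROM customers p LEFT JOIN purchases c ON c.customer_id = p.id GROUP BY p.name

Result:
name  | COUNT(c.id)
------+------------
Carol | 2          
Dave  | 3          
Eve   | 0          
Grace | 1          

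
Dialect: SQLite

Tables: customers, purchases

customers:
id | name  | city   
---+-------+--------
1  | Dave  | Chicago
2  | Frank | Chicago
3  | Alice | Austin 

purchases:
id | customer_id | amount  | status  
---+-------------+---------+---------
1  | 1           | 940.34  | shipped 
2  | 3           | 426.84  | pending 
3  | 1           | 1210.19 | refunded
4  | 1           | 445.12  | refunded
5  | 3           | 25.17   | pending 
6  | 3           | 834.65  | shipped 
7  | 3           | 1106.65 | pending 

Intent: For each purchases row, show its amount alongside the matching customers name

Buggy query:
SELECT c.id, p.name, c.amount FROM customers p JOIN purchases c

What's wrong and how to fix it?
Bug: JOIN with no ON clause produces a cartesian product; every purchases row pairs with every customers row

Fix: Add ON c.customer_id = p.id to the JOIN

Corrected query:
SELECT c.id, p.name, c.amount FROM customers p JOIN purchases c ON c.customer_id = p.id

Result:
id | name  | amount 
---+-------+--------
1  | Dave  | 940.34 
2  | Alice | 426.84 
3  | Dave  | 1210.19
4  | Dave  | 445.12 
5  | Alice | 25.17  
6  | Alice | 834.65 
7  | Alice | 1106.65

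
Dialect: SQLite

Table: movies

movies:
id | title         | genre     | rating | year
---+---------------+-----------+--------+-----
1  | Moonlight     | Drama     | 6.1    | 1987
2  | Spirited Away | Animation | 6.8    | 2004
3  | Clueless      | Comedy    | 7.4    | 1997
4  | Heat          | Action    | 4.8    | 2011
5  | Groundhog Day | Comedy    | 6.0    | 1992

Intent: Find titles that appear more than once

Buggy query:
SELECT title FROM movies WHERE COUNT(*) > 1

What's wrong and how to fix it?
Bug: COUNT(*) is an aggregate and cannot be used in WHERE

Fix: GROUP BY title, then filter groups with HAVING COUNT(*) > 1

Corrected query:
SELECT title FROM movies GROUP BY title HAVING COUNT(*) > 1

Result:
(no rows)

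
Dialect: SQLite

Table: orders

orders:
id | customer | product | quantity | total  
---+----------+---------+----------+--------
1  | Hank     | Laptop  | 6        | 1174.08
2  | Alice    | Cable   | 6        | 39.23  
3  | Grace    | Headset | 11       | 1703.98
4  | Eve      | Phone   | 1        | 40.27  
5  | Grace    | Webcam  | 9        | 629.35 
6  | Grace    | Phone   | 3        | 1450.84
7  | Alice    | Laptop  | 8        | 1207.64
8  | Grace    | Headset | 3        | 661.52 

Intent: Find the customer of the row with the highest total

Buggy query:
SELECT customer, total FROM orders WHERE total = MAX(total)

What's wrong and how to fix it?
Bug: WHERE is evaluated per row; an aggregate over the whole table isn't defined there

Fix: Wrap MAX in a scalar subquery so WHERE compares against a single value

Corrected query:
SELECT customer, total FROM orders WHERE total = (SELECT MAX(total) FROM orders)

Result:
customer | total  
---------+--------
Grace    | 1703.98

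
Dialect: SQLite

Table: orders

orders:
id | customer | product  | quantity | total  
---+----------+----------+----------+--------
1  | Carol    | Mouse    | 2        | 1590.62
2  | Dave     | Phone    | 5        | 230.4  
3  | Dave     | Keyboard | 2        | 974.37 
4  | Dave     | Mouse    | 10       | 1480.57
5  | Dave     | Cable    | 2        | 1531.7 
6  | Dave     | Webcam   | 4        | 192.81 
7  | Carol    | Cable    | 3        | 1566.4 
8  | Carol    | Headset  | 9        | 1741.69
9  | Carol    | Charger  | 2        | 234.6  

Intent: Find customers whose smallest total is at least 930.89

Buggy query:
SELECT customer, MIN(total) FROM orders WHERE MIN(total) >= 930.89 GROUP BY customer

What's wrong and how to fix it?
Bug: MIN() in WHERE is a misuse of aggregate

Fix: Use HAVING for the per-group MIN condition

Corrected query:
SELECT customer, MIN(total) FROM orders GROUP BY customer HAVING MIN(total) >= 930.89

Result:
(no rows)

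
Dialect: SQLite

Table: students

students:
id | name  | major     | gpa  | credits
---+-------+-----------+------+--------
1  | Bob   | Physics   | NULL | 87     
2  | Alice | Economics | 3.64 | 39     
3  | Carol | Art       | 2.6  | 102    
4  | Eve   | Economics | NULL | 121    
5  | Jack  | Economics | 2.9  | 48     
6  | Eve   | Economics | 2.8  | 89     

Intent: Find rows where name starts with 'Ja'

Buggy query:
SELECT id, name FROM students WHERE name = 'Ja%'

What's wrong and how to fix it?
Bug: '=' compares the literal string including the % character; pattern matching needs LIKE

Fix: Use LIKE for wildcard pattern matching

Corrected query:
SELECT id, name FROM students WHERE name LIKE 'Ja%'

Result:
id | name
---+-----
5  | Jack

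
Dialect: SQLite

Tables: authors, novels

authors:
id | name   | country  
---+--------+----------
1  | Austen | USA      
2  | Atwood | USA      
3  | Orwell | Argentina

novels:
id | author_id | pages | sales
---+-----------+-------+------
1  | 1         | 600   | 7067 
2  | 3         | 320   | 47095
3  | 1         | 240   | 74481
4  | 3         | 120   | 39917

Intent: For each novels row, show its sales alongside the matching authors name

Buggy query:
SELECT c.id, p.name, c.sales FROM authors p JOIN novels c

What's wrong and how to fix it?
Bug: Missing join condition: each novels row is matched to all authors rows instead of just its own

Fix: Specify the join condition linking the foreign key to the parent id

Corrected query:
SELECT c.id, p.name, c.sales FROM authors p JOIN novels c ON c.author_id = p.id

Result:
id | name   | sales
---+--------+------
1  | Austen | 7067 
2  | Orwell | 47095
3  | Austen | 74481
4  | Orwell | 39917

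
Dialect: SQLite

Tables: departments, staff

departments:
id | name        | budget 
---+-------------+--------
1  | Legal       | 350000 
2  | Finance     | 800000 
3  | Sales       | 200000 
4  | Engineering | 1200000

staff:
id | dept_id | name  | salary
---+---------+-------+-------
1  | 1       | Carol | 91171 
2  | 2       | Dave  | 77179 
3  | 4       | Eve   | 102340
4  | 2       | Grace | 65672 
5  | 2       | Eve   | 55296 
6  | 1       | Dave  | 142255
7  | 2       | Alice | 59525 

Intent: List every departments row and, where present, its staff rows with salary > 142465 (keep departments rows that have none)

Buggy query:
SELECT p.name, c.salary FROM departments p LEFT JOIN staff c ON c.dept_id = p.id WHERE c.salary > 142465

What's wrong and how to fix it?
Bug: Filtering c.salary in WHERE discards the NULL rows produced by LEFT JOIN, turning it into an inner join

Fix: Put 'c.salary > 142465' in the JOIN's ON clause instead of WHERE

Corrected query:
SELECT p.name, c.salary FROM departments p LEFT JOIN staff c ON c.dept_id = p.id AND c.salary > 142465

Result:
name        | salary
------------+-------
Legal       | NULL  
Finance     | NULL  
Sales       | NULL  
Engineering | NULL  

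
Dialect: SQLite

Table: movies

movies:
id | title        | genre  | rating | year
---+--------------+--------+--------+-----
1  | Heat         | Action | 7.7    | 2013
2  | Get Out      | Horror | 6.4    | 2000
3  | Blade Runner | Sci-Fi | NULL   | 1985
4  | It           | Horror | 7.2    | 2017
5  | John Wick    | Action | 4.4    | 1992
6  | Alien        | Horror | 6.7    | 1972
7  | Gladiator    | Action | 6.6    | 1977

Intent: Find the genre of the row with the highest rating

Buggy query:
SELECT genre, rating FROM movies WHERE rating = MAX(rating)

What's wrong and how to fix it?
Bug: MAX(rating) is an aggregate and cannot be used directly in WHERE

Fix: Wrap MAX in a scalar subquery so WHERE compares against a single value

Corrected query:
SELECT genre, rating FROM movies WHERE rating = (SELECT MAX(rating) FROM movies)

Result:
genre  | rating
-------+-------
Action | 7.7   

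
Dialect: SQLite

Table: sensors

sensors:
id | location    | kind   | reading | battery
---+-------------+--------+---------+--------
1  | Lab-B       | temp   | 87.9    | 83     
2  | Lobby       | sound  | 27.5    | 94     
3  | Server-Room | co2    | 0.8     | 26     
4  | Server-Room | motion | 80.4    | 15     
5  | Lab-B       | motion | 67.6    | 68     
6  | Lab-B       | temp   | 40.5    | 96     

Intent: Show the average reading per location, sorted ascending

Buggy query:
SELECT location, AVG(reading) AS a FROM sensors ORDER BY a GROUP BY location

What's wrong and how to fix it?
Bug: GROUP BY must precede ORDER BY

Fix: Reorder: SELECT … FROM … GROUP BY … ORDER BY …

Corrected query:
SELECT location, AVG(reading) AS a FROM sensors GROUP BY location ORDER BY a

Result:
location    | a        
------------+----------
Lobby       | 27.5     
Server-Room | 40.6     
Lab-B       | 65.333333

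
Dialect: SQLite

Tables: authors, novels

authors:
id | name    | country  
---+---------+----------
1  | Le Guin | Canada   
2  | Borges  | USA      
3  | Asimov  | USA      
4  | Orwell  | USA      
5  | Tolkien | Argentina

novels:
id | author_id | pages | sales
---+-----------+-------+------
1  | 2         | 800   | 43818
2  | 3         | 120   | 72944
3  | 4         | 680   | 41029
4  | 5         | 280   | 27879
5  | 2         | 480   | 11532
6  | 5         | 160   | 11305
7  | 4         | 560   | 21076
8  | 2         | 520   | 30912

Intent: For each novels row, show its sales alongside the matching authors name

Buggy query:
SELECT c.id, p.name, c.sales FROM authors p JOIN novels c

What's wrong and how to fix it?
Bug: JOIN with no ON clause produces a cartesian product; every novels row pairs with every authors row

Fix: Specify the join condition linking the foreign key to the parent id

Corrected query:
SELECT c.id, p.name, c.sales FROM authors p JOIN novels c ON c.author_id = p.id

Result:
id | name    | sales
---+---------+------
1  | Borges  | 43818
2  | Asimov  | 72944
3  | Orwell  | 41029
4  | Tolkien | 27879
5  | Borges  | 11532
6  | Tolkien | 11305
7  | Orwell  | 21076
8  | Borges  | 30912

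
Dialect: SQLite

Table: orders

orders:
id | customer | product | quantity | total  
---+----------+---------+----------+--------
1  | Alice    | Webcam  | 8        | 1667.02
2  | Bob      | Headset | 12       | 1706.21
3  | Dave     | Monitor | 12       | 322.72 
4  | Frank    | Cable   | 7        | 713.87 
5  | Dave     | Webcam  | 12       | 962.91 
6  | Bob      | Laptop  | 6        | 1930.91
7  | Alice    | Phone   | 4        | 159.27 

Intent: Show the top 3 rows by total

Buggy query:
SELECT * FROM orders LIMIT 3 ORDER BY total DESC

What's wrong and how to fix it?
Bug: ORDER BY cannot follow LIMIT; LIMIT is the final clause

Fix: Sort with ORDER BY, then apply LIMIT

Corrected query:
SELECT * FROM orders ORDER BY total DESC LIMIT 3

Result:
id | customer | product | quantity | total  
---+----------+---------+----------+--------
6  | Bob      | Laptop  | 6        | 1930.91
2  | Bob      | Headset | 12       | 1706.21
1  | Alice    | Webcam  | 8        | 1667.02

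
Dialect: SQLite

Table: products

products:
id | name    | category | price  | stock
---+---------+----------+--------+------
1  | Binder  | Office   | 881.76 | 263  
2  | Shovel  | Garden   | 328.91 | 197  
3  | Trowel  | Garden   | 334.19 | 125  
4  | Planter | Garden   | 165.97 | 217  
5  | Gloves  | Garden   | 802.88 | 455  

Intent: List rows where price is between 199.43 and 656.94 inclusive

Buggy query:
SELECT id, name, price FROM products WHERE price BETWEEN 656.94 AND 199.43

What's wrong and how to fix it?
Bug: The bounds are reversed; BETWEEN a AND b requires a <= b to match anything

Fix: Write BETWEEN 199.43 AND 656.94

Corrected query:
SELECT id, name, price FROM products WHERE price BETWEEN 199.43 AND 656.94

Result:
id | name   | price 
---+--------+-------
2  | Shovel | 328.91
3  | Trowel | 334.19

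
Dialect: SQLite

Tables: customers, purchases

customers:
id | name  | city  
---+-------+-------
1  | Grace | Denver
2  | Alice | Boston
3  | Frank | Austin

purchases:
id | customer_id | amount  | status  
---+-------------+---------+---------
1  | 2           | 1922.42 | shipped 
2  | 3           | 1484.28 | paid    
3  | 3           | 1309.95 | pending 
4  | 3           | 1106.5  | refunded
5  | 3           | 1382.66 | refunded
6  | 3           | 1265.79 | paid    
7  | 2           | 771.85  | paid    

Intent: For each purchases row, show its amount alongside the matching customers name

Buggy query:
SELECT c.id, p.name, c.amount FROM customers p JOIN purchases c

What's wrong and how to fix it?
Bug: Missing join condition: each purchases row is matched to all customers rows instead of just its own

Fix: Add ON c.customer_id = p.id to the JOIN

Corrected query:
SELECT c.id, p.name, c.amount FROM customers p JOIN purchases c ON c.customer_id = p.id

Result:
id | name  | amount 
---+-------+--------
1  | Alice | 1922.42
2  | Frank | 1484.28
3  | Frank | 1309.95
4  | Frank | 1106.5 
5  | Frank | 1382.66
6  | Frank | 1265.79
7  | Alice | 771.85 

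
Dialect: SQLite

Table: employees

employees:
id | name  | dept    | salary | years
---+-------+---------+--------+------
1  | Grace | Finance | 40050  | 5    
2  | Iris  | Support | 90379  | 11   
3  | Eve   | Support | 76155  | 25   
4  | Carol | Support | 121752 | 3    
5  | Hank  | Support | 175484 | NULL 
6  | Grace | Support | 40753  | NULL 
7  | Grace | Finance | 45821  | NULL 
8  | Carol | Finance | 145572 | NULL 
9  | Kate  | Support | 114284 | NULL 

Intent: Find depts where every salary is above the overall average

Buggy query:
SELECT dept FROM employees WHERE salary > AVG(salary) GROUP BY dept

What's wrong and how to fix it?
Bug: WHERE evaluates per row before aggregation, so AVG() is unavailable

Fix: Use a subquery for AVG and a HAVING MIN(...) filter so the condition holds for every row in the group

Corrected query:
SELECT dept FROM employees GROUP BY dept HAVING MIN(salary) > (SELECT AVG(salary) FROM employees)

Result:
(no rows)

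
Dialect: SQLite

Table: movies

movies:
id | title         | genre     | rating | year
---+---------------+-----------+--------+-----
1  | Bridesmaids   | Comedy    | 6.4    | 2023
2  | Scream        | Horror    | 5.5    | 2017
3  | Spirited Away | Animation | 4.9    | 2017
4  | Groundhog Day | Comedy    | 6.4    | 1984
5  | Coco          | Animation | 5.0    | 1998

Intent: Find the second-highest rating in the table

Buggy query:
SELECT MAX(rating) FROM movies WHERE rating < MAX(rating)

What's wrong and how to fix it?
Bug: MAX(rating) on the right of the comparison is an aggregate-in-WHERE error

Fix: Put the inner MAX in a scalar subquery

Corrected query:
SELECT MAX(rating) FROM movies WHERE rating < (SELECT MAX(rating) FROM movies)

Result:
MAX(rating)
-----------
5.5        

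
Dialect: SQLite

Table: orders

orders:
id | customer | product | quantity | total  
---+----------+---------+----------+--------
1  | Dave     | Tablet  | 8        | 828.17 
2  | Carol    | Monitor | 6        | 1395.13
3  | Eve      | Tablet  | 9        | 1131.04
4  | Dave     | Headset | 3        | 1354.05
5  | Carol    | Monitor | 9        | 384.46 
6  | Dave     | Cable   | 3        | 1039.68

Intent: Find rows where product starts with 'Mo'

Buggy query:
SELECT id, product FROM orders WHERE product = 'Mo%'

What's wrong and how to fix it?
Bug: '=' compares the literal string including the % character; pattern matching needs LIKE

Fix: Use LIKE for wildcard pattern matching

Corrected query:
SELECT id, product FROM orders WHERE product LIKE 'Mo%'

Result:
id | product
---+--------
2  | Monitor
5  | Monitor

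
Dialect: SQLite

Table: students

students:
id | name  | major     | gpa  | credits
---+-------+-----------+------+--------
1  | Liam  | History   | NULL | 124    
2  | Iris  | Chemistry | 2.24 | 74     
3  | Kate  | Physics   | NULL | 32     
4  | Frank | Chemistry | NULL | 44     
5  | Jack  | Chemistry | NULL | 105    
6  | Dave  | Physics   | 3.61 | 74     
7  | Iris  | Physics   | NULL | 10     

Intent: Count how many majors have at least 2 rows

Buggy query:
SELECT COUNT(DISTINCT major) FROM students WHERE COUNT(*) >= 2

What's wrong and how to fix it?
Bug: COUNT(*) cannot appear in WHERE; the per-group count doesn't exist yet

Fix: Group first with HAVING COUNT(*) >= 2, then COUNT the resulting groups

Corrected query:
SELECT COUNT(*) FROM (SELECT major FROM students GROUP BY major HAVING COUNT(*) >= 2)

Result:
COUNT(*)
--------
2       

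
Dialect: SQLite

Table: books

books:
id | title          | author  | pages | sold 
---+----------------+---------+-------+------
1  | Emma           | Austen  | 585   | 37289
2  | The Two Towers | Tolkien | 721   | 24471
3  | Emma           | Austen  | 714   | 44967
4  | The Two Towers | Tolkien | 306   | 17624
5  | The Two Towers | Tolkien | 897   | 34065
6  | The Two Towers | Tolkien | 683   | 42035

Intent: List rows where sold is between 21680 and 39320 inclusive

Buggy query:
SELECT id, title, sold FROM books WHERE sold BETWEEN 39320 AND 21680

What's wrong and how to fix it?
Bug: The bounds are reversed; BETWEEN a AND b requires a <= b to match anything

Fix: Swap the bounds so the smaller value comes first

Corrected query:
SELECT id, title, sold FROM books WHERE sold BETWEEN 21680 AND 39320

Result:
id | title          | sold 
---+----------------+------
1  | Emma           | 37289
2  | The Two Towers | 24471
5  | The Two Towers | 34065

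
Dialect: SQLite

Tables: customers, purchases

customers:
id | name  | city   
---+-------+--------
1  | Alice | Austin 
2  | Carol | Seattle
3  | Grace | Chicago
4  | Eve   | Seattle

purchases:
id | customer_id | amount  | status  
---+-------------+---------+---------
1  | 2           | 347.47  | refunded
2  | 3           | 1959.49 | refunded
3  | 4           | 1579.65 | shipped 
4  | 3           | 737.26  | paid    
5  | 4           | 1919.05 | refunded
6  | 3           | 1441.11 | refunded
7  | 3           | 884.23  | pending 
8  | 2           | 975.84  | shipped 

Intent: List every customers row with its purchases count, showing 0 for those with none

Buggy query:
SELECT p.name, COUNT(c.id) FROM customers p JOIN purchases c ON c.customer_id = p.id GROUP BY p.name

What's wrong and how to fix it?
Bug: INNER JOIN drops customers rows that have no matching purchases rows

Fix: Use LEFT JOIN so parents without children still appear (COUNT(c.id) gives 0)

Corrected query:
SELECT p.name, COUNT(c.id) FROM customers p LEFT JOIN purchases c ON c.customer_id = p.id GROUP BY p.name

Result:
name  | COUNT(c.id)
------+------------
Alice | 0          
Carol | 2          
Eve   | 2          
Grace | 4          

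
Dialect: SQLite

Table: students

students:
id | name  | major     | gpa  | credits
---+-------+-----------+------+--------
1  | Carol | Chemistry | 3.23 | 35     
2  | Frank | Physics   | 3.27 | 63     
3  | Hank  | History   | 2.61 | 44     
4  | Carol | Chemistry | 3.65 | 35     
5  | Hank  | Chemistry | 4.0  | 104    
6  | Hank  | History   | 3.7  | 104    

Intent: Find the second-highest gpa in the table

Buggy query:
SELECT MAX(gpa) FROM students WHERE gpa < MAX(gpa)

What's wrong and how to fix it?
Bug: The inner MAX is an aggregate inside WHERE, which is not allowed

Fix: Compute the overall MAX in a subquery, then take MAX of rows below it

Corrected query:
SELECT MAX(gpa) FROM students WHERE gpa < (SELECT MAX(gpa) FROM students)

Result:
MAX(gpa)
--------
3.7     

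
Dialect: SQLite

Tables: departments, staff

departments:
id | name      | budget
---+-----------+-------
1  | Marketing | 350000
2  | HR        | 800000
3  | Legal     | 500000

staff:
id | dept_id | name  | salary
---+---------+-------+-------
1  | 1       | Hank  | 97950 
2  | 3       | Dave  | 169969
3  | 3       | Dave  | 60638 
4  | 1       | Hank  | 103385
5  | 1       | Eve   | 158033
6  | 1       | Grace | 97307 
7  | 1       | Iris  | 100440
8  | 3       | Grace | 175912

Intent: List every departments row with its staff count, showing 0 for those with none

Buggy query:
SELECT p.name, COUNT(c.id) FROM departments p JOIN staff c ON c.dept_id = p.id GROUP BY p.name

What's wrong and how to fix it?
Bug: INNER JOIN drops departments rows that have no matching staff rows

Fix: Use LEFT JOIN so parents without children still appear (COUNT(c.id) gives 0)

Corrected query:
SELECT p.name, COUNT(c.id) FROM departments p LEFT JOIN staff c ON c.dept_id = p.id GROUP BY p.name

Result:
name      | COUNT(c.id)
----------+------------
HR        | 0          
Legal     | 3          
Marketing | 5          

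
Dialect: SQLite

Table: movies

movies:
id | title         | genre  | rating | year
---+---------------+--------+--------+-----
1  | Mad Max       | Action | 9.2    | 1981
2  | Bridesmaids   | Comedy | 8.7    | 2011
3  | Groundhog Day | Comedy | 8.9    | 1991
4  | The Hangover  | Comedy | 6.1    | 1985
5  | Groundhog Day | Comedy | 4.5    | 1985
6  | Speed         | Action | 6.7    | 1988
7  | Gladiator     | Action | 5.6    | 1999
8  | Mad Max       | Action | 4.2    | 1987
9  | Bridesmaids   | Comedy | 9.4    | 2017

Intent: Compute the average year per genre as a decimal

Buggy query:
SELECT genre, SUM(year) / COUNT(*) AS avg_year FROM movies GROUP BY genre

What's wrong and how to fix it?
Bug: Both operands are integers, so '/' performs integer division and truncates

Fix: Multiply by 1.0 (or CAST to REAL) to force floating-point division

Corrected query:
SELECT genre, SUM(year) * 1.0 / COUNT(*) AS avg_year FROM movies GROUP BY genre

Result:
genre  | avg_year
-------+---------
Action | 1988.75 
Comedy | 1997.8  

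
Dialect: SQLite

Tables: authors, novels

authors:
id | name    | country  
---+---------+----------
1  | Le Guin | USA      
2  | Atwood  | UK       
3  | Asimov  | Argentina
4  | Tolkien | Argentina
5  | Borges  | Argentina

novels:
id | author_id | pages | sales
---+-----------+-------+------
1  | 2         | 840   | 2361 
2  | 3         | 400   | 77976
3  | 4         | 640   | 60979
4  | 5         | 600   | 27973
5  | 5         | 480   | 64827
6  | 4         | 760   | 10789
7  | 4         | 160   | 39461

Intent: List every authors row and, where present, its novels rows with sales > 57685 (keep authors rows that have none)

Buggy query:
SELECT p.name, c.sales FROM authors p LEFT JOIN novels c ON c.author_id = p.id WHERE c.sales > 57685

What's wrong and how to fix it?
Bug: Filtering c.sales in WHERE discards the NULL rows produced by LEFT JOIN, turning it into an inner join

Fix: Put 'c.sales > 57685' in the JOIN's ON clause instead of WHERE

Corrected query:
SELECT p.name, c.sales FROM authors p LEFT JOIN novels c ON c.author_id = p.id AND c.sales > 57685

Result:
name    | sales
--------+------
Le Guin | NULL 
Atwood  | NULL 
Asimov  | 77976
Tolkien | 60979
Borges  | 64827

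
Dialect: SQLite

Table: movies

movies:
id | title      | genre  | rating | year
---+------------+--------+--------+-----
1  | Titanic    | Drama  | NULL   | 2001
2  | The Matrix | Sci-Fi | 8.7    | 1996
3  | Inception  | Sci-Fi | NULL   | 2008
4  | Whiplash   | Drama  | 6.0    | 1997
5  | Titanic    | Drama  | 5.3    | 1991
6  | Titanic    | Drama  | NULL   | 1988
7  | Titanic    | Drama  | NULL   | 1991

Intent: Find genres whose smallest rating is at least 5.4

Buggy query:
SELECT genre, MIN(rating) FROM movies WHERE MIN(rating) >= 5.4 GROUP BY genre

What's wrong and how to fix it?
Bug: Aggregates like MIN are computed per group after WHERE runs

Fix: Replace WHERE with HAVING after the GROUP BY

Corrected query:
SELECT genre, MIN(rating) FROM movies GROUP BY genre HAVING MIN(rating) >= 5.4

Result:
genre  | MIN(rating)
-------+------------
Sci-Fi | 8.7        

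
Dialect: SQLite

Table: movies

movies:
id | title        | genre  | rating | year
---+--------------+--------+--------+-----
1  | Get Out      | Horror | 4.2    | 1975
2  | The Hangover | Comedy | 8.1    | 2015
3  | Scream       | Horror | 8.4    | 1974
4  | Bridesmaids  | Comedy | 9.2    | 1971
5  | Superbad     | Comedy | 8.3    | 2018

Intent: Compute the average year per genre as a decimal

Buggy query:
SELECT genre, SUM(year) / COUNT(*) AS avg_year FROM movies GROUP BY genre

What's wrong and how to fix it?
Bug: Both operands are integers, so '/' performs integer division and truncates

Fix: Cast one side to REAL so the division keeps the fractional part

Corrected query:
SELECT genre, SUM(year) * 1.0 / COUNT(*) AS avg_year FROM movies GROUP BY genre

Result:
genre  | avg_year   
-------+------------
Comedy | 2001.333333
Horror | 1974.5     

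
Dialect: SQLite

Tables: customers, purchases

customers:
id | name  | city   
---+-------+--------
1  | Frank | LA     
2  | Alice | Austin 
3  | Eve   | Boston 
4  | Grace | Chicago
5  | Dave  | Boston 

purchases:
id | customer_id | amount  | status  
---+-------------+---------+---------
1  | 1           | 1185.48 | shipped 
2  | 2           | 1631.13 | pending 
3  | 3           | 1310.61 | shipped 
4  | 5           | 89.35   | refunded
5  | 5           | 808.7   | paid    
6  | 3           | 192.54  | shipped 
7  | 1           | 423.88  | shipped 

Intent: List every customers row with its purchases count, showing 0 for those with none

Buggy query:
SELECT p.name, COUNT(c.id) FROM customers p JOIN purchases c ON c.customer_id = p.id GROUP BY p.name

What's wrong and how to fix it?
Bug: INNER JOIN drops customers rows that have no matching purchases rows

Fix: Switch to LEFT JOIN to retain unmatched parent rows

Corrected query:
SELECT p.name, COUNT(c.id) FROM customers p LEFT JOIN purchases c ON c.customer_id = p.id GROUP BY p.name

Result:
name  | COUNT(c.id)
------+------------
Alice | 1          
Dave  | 2          
Eve   | 2          
Frank | 2          
Grace | 0          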